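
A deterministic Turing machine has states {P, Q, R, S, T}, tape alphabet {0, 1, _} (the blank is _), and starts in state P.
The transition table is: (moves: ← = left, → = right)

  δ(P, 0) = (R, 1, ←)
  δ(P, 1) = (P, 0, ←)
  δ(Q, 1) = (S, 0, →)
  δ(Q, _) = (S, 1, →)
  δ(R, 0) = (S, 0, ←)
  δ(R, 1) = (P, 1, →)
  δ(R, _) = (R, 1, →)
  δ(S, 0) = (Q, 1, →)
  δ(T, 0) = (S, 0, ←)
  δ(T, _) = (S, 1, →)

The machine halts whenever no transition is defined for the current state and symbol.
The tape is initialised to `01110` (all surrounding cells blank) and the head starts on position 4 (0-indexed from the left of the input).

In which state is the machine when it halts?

state=P head=4 tape=__0111[0]   (P,0)→(R,1,←)
state=R head=3 tape=__011[1]1   (R,1)→(P,1,→)
state=P head=4 tape=__0111[1]   (P,1)→(P,0,←)
state=P head=3 tape=__011[1]0   (P,1)→(P,0,←)
state=P head=2 tape=__01[1]00   (P,1)→(P,0,←)
state=P head=1 tape=__0[1]000   (P,1)→(P,0,←)
state=P head=0 tape=__[0]0000   (P,0)→(R,1,←)
state=R head=-1 tape=_[_]10000   (R,_)→(R,1,→)
state=R head=0 tape=_1[1]0000   (R,1)→(P,1,→)
state=P head=1 tape=_11[0]000   (P,0)→(R,1,←)
state=R head=0 tape=_1[1]1000   (R,1)→(P,1,→)
state=P head=1 tape=_11[1]000   (P,1)→(P,0,←)
state=P head=0 tape=_1[1]0000   (P,1)→(P,0,←)
state=P head=-1 tape=_[1]00000   (P,1)→(P,0,←)
state=P head=-2 tape=[_]000000
No transition is defined for (P, _); M halts in state P.

P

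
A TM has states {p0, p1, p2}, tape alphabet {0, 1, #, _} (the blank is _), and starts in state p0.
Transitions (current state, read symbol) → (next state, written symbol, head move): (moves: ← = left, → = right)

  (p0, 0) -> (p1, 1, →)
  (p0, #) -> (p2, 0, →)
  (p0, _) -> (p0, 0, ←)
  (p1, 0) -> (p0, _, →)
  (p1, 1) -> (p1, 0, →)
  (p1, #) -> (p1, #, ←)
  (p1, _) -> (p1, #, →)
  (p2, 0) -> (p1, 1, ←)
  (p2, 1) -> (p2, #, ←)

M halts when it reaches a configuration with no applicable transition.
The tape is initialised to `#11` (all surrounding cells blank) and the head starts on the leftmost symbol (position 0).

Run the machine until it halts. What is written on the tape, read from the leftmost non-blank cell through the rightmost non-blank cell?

##_0

state=p0 head=0 tape=_[#]11_   (p0,#)→(p2,0,→)
state=p2 head=1 tape=_0[1]1_   (p2,1)→(p2,#,←)
state=p2 head=0 tape=_[0]#1_   (p2,0)→(p1,1,←)
state=p1 head=-1 tape=[_]1#1_   (p1,_)→(p1,#,→)
state=p1 head=0 tape=#[1]#1_   (p1,1)→(p1,0,→)
state=p1 head=1 tape=#0[#]1_   (p1,#)→(p1,#,←)
state=p1 head=0 tape=#[0]#1_   (p1,0)→(p0,_,→)
state=p0 head=1 tape=#_[#]1_   (p0,#)→(p2,0,→)
state=p2 head=2 tape=#_0[1]_   (p2,1)→(p2,#,←)
state=p2 head=1 tape=#_[0]#_   (p2,0)→(p1,1,←)
state=p1 head=0 tape=#[_]1#_   (p1,_)→(p1,#,→)
state=p1 head=1 tape=##[1]#_   (p1,1)→(p1,0,→)
state=p1 head=2 tape=##0[#]_   (p1,#)→(p1,#,←)
state=p1 head=1 tape=##[0]#_   (p1,0)→(p0,_,→)
state=p0 head=2 tape=##_[#]_   (p0,#)→(p2,0,→)
state=p2 head=3 tape=##_0[_]
The non-blank tape span at halt is ##_0.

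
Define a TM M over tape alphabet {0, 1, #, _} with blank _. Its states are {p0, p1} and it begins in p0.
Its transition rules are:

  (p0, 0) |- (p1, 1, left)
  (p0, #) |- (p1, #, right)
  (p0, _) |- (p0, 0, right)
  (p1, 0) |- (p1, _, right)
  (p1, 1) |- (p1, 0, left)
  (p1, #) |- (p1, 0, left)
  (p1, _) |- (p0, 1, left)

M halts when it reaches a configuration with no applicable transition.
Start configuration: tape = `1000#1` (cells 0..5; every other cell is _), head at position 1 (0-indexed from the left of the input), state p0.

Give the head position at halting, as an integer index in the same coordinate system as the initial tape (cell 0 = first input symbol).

-1

p0 | __1[0]00#1   read 0 → write 1, move left, go to p1
p1 | __[1]100#1   read 1 → write 0, move left, go to p1
p1 | _[_]0100#1   read _ → write 1, move left, go to p0
p0 | [_]10100#1   read _ → write 0, move right, go to p0
p0 | 0[1]0100#1
At halt the head is at cell -1.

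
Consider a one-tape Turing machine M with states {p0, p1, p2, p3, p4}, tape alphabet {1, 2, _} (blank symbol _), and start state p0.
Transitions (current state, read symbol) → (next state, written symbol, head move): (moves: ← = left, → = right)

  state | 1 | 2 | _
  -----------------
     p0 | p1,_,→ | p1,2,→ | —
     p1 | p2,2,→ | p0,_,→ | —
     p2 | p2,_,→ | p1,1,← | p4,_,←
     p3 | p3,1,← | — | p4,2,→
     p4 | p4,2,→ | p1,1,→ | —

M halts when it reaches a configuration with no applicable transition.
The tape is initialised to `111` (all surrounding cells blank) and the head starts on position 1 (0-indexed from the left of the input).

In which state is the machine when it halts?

state=p0 head=1 tape=1[1]1_   (p0,1)→(p1,_,→)
state=p1 head=2 tape=1_[1]_   (p1,1)→(p2,2,→)
state=p2 head=3 tape=1_2[_]   (p2,_)→(p4,_,←)
state=p4 head=2 tape=1_[2]_   (p4,2)→(p1,1,→)
state=p1 head=3 tape=1_1[_]
No transition is defined for (p1, _); M halts in state p1.

p1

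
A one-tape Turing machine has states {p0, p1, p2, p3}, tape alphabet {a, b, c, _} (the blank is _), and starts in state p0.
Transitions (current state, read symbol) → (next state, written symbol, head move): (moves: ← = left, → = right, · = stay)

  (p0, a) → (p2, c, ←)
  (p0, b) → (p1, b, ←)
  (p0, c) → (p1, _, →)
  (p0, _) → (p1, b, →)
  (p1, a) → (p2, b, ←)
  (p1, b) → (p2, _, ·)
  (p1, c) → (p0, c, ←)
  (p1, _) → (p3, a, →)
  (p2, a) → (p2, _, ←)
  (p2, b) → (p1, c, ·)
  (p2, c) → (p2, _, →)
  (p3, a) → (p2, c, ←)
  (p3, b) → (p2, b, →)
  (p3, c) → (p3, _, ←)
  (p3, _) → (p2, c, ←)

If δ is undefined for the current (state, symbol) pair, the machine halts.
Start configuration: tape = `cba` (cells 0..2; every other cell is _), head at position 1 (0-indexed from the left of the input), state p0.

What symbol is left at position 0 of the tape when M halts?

state=p0 head=1 tape=__c[b]a   (p0,b)→(p1,b,←)
state=p1 head=0 tape=__[c]ba   (p1,c)→(p0,c,←)
state=p0 head=-1 tape=_[_]cba   (p0,_)→(p1,b,→)
state=p1 head=0 tape=_b[c]ba   (p1,c)→(p0,c,←)
state=p0 head=-1 tape=_[b]cba   (p0,b)→(p1,b,←)
state=p1 head=-2 tape=[_]bcba   (p1,_)→(p3,a,→)
state=p3 head=-1 tape=a[b]cba   (p3,b)→(p2,b,→)
state=p2 head=0 tape=ab[c]ba   (p2,c)→(p2,_,→)
state=p2 head=1 tape=ab_[b]a   (p2,b)→(p1,c,·)
state=p1 head=1 tape=ab_[c]a   (p1,c)→(p0,c,←)
state=p0 head=0 tape=ab[_]ca   (p0,_)→(p1,b,→)
state=p1 head=1 tape=abb[c]a   (p1,c)→(p0,c,←)
state=p0 head=0 tape=ab[b]ca   (p0,b)→(p1,b,←)
state=p1 head=-1 tape=a[b]bca   (p1,b)→(p2,_,·)
state=p2 head=-1 tape=a[_]bca
Cell 0 holds b when M halts.

b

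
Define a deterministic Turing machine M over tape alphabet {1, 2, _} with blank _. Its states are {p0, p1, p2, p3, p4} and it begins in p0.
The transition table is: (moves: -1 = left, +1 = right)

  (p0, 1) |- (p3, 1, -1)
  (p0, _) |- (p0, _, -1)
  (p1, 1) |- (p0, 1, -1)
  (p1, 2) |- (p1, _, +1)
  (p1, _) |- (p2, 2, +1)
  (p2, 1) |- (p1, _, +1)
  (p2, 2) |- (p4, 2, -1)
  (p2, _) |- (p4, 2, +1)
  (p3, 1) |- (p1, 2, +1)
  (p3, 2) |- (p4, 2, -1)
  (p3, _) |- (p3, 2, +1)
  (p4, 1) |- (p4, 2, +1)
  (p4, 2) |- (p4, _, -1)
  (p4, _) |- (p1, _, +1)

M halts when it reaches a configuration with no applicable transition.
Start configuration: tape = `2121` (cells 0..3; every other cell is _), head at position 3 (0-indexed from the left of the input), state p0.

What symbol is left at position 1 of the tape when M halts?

2

p0 | _212[1]   read 1 → write 1, move -1, go to p3
p3 | _21[2]1   read 2 → write 2, move -1, go to p4
p4 | _2[1]21   read 1 → write 2, move +1, go to p4
p4 | _22[2]1   read 2 → write _, move -1, go to p4
p4 | _2[2]_1   read 2 → write _, move -1, go to p4
p4 | _[2]__1   read 2 → write _, move -1, go to p4
p4 | [_]___1   read _ → write _, move +1, go to p1
p1 | _[_]__1   read _ → write 2, move +1, go to p2
p2 | _2[_]_1   read _ → write 2, move +1, go to p4
p4 | _22[_]1   read _ → write _, move +1, go to p1
p1 | _22_[1]   read 1 → write 1, move -1, go to p0
p0 | _22[_]1   read _ → write _, move -1, go to p0
p0 | _2[2]_1
Cell 1 holds 2 when M halts.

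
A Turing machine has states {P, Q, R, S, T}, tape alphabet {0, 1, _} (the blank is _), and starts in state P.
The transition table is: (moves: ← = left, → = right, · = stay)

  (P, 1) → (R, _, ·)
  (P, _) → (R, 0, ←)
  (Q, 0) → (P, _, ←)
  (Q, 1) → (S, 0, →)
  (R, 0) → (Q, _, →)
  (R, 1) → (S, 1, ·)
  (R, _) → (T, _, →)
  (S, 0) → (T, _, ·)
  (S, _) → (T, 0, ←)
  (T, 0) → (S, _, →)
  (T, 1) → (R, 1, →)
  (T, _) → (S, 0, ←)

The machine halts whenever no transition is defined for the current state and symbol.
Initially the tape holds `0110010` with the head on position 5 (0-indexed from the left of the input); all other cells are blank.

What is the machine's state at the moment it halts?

P | 01100[1]0_   read 1 → write _, move ·, go to R
R | 01100[_]0_   read _ → write _, move →, go to T
T | 01100_[0]_   read 0 → write _, move →, go to S
S | 01100__[_]   read _ → write 0, move ←, go to T
T | 01100_[_]0   read _ → write 0, move ←, go to S
S | 01100[_]00   read _ → write 0, move ←, go to T
T | 0110[0]000   read 0 → write _, move →, go to S
S | 0110_[0]00   read 0 → write _, move ·, go to T
T | 0110_[_]00   read _ → write 0, move ←, go to S
S | 0110[_]000   read _ → write 0, move ←, go to T
T | 011[0]0000   read 0 → write _, move →, go to S
S | 011_[0]000   read 0 → write _, move ·, go to T
T | 011_[_]000   read _ → write 0, move ←, go to S
S | 011[_]0000   read _ → write 0, move ←, go to T
T | 01[1]00000   read 1 → write 1, move →, go to R
R | 011[0]0000   read 0 → write _, move →, go to Q
Q | 011_[0]000   read 0 → write _, move ←, go to P
P | 011[_]_000   read _ → write 0, move ←, go to R
R | 01[1]0_000   read 1 → write 1, move ·, go to S
S | 01[1]0_000
No transition is defined for (S, 1); M halts in state S.

S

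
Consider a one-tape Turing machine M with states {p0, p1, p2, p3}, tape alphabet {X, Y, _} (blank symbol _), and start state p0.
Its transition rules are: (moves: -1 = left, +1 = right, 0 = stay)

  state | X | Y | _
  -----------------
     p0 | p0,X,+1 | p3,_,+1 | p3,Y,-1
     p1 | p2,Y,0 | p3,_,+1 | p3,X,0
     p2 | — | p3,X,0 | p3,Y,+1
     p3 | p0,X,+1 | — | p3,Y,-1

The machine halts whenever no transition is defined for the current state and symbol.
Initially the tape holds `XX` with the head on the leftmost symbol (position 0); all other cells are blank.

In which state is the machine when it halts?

p3

state=p0 head=0 tape=[X]X__   (p0,X)→(p0,X,+1)
state=p0 head=1 tape=X[X]__   (p0,X)→(p0,X,+1)
state=p0 head=2 tape=XX[_]_   (p0,_)→(p3,Y,-1)
state=p3 head=1 tape=X[X]Y_   (p3,X)→(p0,X,+1)
state=p0 head=2 tape=XX[Y]_   (p0,Y)→(p3,_,+1)
state=p3 head=3 tape=XX_[_]   (p3,_)→(p3,Y,-1)
state=p3 head=2 tape=XX[_]Y   (p3,_)→(p3,Y,-1)
state=p3 head=1 tape=X[X]YY   (p3,X)→(p0,X,+1)
state=p0 head=2 tape=XX[Y]Y   (p0,Y)→(p3,_,+1)
state=p3 head=3 tape=XX_[Y]
No transition is defined for (p3, Y); M halts in state p3.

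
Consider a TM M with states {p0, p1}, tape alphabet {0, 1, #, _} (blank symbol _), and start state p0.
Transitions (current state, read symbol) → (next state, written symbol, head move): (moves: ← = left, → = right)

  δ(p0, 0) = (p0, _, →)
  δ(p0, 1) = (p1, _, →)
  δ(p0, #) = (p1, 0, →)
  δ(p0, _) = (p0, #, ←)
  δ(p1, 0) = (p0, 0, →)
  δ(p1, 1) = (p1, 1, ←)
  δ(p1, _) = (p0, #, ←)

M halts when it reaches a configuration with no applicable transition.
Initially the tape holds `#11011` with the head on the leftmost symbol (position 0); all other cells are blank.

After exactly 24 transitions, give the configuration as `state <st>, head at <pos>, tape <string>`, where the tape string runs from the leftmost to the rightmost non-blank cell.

state p1, head at 6, tape 0___0#

state=p0 head=0 tape=[#]11011_   (p0,#)→(p1,0,→)
state=p1 head=1 tape=0[1]1011_   (p1,1)→(p1,1,←)
state=p1 head=0 tape=[0]11011_   (p1,0)→(p0,0,→)
state=p0 head=1 tape=0[1]1011_   (p0,1)→(p1,_,→)
state=p1 head=2 tape=0_[1]011_   (p1,1)→(p1,1,←)
state=p1 head=1 tape=0[_]1011_   (p1,_)→(p0,#,←)
state=p0 head=0 tape=[0]#1011_   (p0,0)→(p0,_,→)
state=p0 head=1 tape=_[#]1011_   (p0,#)→(p1,0,→)
state=p1 head=2 tape=_0[1]011_   (p1,1)→(p1,1,←)
state=p1 head=1 tape=_[0]1011_   (p1,0)→(p0,0,→)
state=p0 head=2 tape=_0[1]011_   (p0,1)→(p1,_,→)
state=p1 head=3 tape=_0_[0]11_   (p1,0)→(p0,0,→)
state=p0 head=4 tape=_0_0[1]1_   (p0,1)→(p1,_,→)
state=p1 head=5 tape=_0_0_[1]_   (p1,1)→(p1,1,←)
state=p1 head=4 tape=_0_0[_]1_   (p1,_)→(p0,#,←)
state=p0 head=3 tape=_0_[0]#1_   (p0,0)→(p0,_,→)
state=p0 head=4 tape=_0__[#]1_   (p0,#)→(p1,0,→)
state=p1 head=5 tape=_0__0[1]_   (p1,1)→(p1,1,←)
state=p1 head=4 tape=_0__[0]1_   (p1,0)→(p0,0,→)
state=p0 head=5 tape=_0__0[1]_   (p0,1)→(p1,_,→)
state=p1 head=6 tape=_0__0_[_]   (p1,_)→(p0,#,←)
state=p0 head=5 tape=_0__0[_]#   (p0,_)→(p0,#,←)
state=p0 head=4 tape=_0__[0]##   (p0,0)→(p0,_,→)
state=p0 head=5 tape=_0___[#]#   (p0,#)→(p1,0,→)
state=p1 head=6 tape=_0___0[#]
After 24 steps: state p1, head at 6, tape 0___0#.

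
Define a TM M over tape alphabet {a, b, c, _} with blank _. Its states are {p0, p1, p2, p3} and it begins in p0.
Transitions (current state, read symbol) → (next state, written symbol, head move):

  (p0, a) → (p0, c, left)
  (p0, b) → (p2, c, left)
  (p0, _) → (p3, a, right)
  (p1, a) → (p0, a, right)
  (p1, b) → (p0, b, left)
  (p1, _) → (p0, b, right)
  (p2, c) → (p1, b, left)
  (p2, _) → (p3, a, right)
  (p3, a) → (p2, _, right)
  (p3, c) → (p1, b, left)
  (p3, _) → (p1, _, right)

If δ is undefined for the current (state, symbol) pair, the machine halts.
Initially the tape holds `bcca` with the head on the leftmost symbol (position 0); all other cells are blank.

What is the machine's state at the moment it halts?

p2

p0 | _[b]cca   read b → write c, move left, go to p2
p2 | [_]ccca   read _ → write a, move right, go to p3
p3 | a[c]cca   read c → write b, move left, go to p1
p1 | [a]bcca   read a → write a, move right, go to p0
p0 | a[b]cca   read b → write c, move left, go to p2
p2 | [a]ccca
No transition is defined for (p2, a); M halts in state p2.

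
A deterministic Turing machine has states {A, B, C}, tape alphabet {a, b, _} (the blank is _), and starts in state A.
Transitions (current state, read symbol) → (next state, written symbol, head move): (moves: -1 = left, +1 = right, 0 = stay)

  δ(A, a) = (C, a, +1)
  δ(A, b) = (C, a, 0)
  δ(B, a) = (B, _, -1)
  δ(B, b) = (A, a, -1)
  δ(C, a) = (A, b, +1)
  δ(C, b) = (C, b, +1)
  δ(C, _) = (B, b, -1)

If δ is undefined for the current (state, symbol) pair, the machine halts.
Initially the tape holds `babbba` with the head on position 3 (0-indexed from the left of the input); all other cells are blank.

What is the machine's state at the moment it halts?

A

A | bab[b]ba_   read b → write a, move 0, go to C
C | bab[a]ba_   read a → write b, move +1, go to A
A | babb[b]a_   read b → write a, move 0, go to C
C | babb[a]a_   read a → write b, move +1, go to A
A | babbb[a]_   read a → write a, move +1, go to C
C | babbba[_]   read _ → write b, move -1, go to B
B | babbb[a]b   read a → write _, move -1, go to B
B | babb[b]_b   read b → write a, move -1, go to A
A | bab[b]a_b   read b → write a, move 0, go to C
C | bab[a]a_b   read a → write b, move +1, go to A
A | babb[a]_b   read a → write a, move +1, go to C
C | babba[_]b   read _ → write b, move -1, go to B
B | babb[a]bb   read a → write _, move -1, go to B
B | bab[b]_bb   read b → write a, move -1, go to A
A | ba[b]a_bb   read b → write a, move 0, go to C
C | ba[a]a_bb   read a → write b, move +1, go to A
A | bab[a]_bb   read a → write a, move +1, go to C
C | baba[_]bb   read _ → write b, move -1, go to B
B | bab[a]bbb   read a → write _, move -1, go to B
B | ba[b]_bbb   read b → write a, move -1, go to A
A | b[a]a_bbb   read a → write a, move +1, go to C
C | ba[a]_bbb   read a → write b, move +1, go to A
A | bab[_]bbb
No transition is defined for (A, _); M halts in state A.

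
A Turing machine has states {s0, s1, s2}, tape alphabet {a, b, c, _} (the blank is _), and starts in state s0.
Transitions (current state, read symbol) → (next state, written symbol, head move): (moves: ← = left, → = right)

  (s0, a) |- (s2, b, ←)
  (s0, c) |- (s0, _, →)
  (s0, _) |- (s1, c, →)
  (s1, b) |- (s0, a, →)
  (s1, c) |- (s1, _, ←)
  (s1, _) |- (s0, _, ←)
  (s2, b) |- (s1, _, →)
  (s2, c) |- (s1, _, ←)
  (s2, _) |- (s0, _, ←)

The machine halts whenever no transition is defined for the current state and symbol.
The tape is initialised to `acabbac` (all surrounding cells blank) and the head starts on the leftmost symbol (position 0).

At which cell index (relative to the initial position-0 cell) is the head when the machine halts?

state=s0 head=0 tape=___[a]cabbac   (s0,a)→(s2,b,←)
state=s2 head=-1 tape=__[_]bcabbac   (s2,_)→(s0,_,←)
state=s0 head=-2 tape=_[_]_bcabbac   (s0,_)→(s1,c,→)
state=s1 head=-1 tape=_c[_]bcabbac   (s1,_)→(s0,_,←)
state=s0 head=-2 tape=_[c]_bcabbac   (s0,c)→(s0,_,→)
state=s0 head=-1 tape=__[_]bcabbac   (s0,_)→(s1,c,→)
state=s1 head=0 tape=__c[b]cabbac   (s1,b)→(s0,a,→)
state=s0 head=1 tape=__ca[c]abbac   (s0,c)→(s0,_,→)
state=s0 head=2 tape=__ca_[a]bbac   (s0,a)→(s2,b,←)
state=s2 head=1 tape=__ca[_]bbbac   (s2,_)→(s0,_,←)
state=s0 head=0 tape=__c[a]_bbbac   (s0,a)→(s2,b,←)
state=s2 head=-1 tape=__[c]b_bbbac   (s2,c)→(s1,_,←)
state=s1 head=-2 tape=_[_]_b_bbbac   (s1,_)→(s0,_,←)
state=s0 head=-3 tape=[_]__b_bbbac   (s0,_)→(s1,c,→)
state=s1 head=-2 tape=c[_]_b_bbbac   (s1,_)→(s0,_,←)
state=s0 head=-3 tape=[c]__b_bbbac   (s0,c)→(s0,_,→)
state=s0 head=-2 tape=_[_]_b_bbbac   (s0,_)→(s1,c,→)
state=s1 head=-1 tape=_c[_]b_bbbac   (s1,_)→(s0,_,←)
state=s0 head=-2 tape=_[c]_b_bbbac   (s0,c)→(s0,_,→)
state=s0 head=-1 tape=__[_]b_bbbac   (s0,_)→(s1,c,→)
state=s1 head=0 tape=__c[b]_bbbac   (s1,b)→(s0,a,→)
state=s0 head=1 tape=__ca[_]bbbac   (s0,_)→(s1,c,→)
state=s1 head=2 tape=__cac[b]bbac   (s1,b)→(s0,a,→)
state=s0 head=3 tape=__caca[b]bac
At halt the head is at cell 3.

3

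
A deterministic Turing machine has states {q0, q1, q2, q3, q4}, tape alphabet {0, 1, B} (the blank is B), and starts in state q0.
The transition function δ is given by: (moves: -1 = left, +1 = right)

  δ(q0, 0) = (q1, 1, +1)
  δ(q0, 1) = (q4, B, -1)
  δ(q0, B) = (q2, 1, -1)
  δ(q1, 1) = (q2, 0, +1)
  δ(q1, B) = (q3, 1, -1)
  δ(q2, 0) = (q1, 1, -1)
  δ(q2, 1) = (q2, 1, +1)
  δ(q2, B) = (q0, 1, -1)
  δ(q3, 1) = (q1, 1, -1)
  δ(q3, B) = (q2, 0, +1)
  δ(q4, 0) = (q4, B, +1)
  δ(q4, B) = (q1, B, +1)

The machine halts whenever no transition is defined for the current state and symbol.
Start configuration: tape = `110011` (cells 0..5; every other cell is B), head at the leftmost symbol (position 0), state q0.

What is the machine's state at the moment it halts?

q4

q0 | B[1]10011B   read 1 → write B, move -1, go to q4
q4 | [B]B10011B   read B → write B, move +1, go to q1
q1 | B[B]10011B   read B → write 1, move -1, go to q3
q3 | [B]110011B   read B → write 0, move +1, go to q2
q2 | 0[1]10011B   read 1 → write 1, move +1, go to q2
q2 | 01[1]0011B   read 1 → write 1, move +1, go to q2
q2 | 011[0]011B   read 0 → write 1, move -1, go to q1
q1 | 01[1]1011B   read 1 → write 0, move +1, go to q2
q2 | 010[1]011B   read 1 → write 1, move +1, go to q2
q2 | 0101[0]11B   read 0 → write 1, move -1, go to q1
q1 | 010[1]111B   read 1 → write 0, move +1, go to q2
q2 | 0100[1]11B   read 1 → write 1, move +1, go to q2
q2 | 01001[1]1B   read 1 → write 1, move +1, go to q2
q2 | 010011[1]B   read 1 → write 1, move +1, go to q2
q2 | 0100111[B]   read B → write 1, move -1, go to q0
q0 | 010011[1]1   read 1 → write B, move -1, go to q4
q4 | 01001[1]B1
No transition is defined for (q4, 1); M halts in state q4.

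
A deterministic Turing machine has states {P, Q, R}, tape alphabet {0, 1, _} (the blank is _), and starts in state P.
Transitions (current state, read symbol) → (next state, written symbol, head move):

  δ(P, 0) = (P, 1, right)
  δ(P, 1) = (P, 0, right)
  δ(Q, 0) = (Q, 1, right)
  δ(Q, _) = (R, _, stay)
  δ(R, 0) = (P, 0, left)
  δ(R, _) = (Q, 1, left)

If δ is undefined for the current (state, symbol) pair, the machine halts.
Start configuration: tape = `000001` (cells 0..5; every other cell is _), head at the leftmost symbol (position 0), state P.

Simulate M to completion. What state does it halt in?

state=P head=0 tape=[0]00001_   (P,0)→(P,1,right)
state=P head=1 tape=1[0]0001_   (P,0)→(P,1,right)
state=P head=2 tape=11[0]001_   (P,0)→(P,1,right)
state=P head=3 tape=111[0]01_   (P,0)→(P,1,right)
state=P head=4 tape=1111[0]1_   (P,0)→(P,1,right)
state=P head=5 tape=11111[1]_   (P,1)→(P,0,right)
state=P head=6 tape=111110[_]
No transition is defined for (P, _); M halts in state P.

P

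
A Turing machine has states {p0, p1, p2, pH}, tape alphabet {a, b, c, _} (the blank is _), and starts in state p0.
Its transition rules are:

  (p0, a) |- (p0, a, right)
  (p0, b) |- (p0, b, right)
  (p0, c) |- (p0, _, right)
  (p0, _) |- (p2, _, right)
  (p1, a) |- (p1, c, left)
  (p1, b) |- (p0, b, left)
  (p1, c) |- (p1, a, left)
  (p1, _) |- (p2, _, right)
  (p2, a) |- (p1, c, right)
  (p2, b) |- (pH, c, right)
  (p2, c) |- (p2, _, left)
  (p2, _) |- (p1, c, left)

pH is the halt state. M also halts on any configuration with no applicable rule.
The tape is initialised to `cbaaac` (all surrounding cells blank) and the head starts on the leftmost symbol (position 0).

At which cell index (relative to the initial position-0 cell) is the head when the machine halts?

2

state=p0 head=0 tape=[c]baaac__   (p0,c)→(p0,_,right)
state=p0 head=1 tape=_[b]aaac__   (p0,b)→(p0,b,right)
state=p0 head=2 tape=_b[a]aac__   (p0,a)→(p0,a,right)
state=p0 head=3 tape=_ba[a]ac__   (p0,a)→(p0,a,right)
state=p0 head=4 tape=_baa[a]c__   (p0,a)→(p0,a,right)
state=p0 head=5 tape=_baaa[c]__   (p0,c)→(p0,_,right)
state=p0 head=6 tape=_baaa_[_]_   (p0,_)→(p2,_,right)
state=p2 head=7 tape=_baaa__[_]   (p2,_)→(p1,c,left)
state=p1 head=6 tape=_baaa_[_]c   (p1,_)→(p2,_,right)
state=p2 head=7 tape=_baaa__[c]   (p2,c)→(p2,_,left)
state=p2 head=6 tape=_baaa_[_]_   (p2,_)→(p1,c,left)
state=p1 head=5 tape=_baaa[_]c_   (p1,_)→(p2,_,right)
state=p2 head=6 tape=_baaa_[c]_   (p2,c)→(p2,_,left)
state=p2 head=5 tape=_baaa[_]__   (p2,_)→(p1,c,left)
state=p1 head=4 tape=_baa[a]c__   (p1,a)→(p1,c,left)
state=p1 head=3 tape=_ba[a]cc__   (p1,a)→(p1,c,left)
state=p1 head=2 tape=_b[a]ccc__   (p1,a)→(p1,c,left)
state=p1 head=1 tape=_[b]cccc__   (p1,b)→(p0,b,left)
state=p0 head=0 tape=[_]bcccc__   (p0,_)→(p2,_,right)
state=p2 head=1 tape=_[b]cccc__   (p2,b)→(pH,c,right)
state=pH head=2 tape=_c[c]ccc__
At halt the head is at cell 2.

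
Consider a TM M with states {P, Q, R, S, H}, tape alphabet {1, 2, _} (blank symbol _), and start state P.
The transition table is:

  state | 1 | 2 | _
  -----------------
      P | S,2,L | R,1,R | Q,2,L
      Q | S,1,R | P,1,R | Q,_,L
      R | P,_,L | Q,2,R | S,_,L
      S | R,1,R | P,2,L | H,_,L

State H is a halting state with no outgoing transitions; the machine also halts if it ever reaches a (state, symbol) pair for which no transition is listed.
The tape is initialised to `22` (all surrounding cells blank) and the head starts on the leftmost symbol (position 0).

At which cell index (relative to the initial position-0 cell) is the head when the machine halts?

-2

P | __[2]2__   read 2 → write 1, move R, go to R
R | __1[2]__   read 2 → write 2, move R, go to Q
Q | __12[_]_   read _ → write _, move L, go to Q
Q | __1[2]__   read 2 → write 1, move R, go to P
P | __11[_]_   read _ → write 2, move L, go to Q
Q | __1[1]2_   read 1 → write 1, move R, go to S
S | __11[2]_   read 2 → write 2, move L, go to P
P | __1[1]2_   read 1 → write 2, move L, go to S
S | __[1]22_   read 1 → write 1, move R, go to R
R | __1[2]2_   read 2 → write 2, move R, go to Q
Q | __12[2]_   read 2 → write 1, move R, go to P
P | __121[_]   read _ → write 2, move L, go to Q
Q | __12[1]2   read 1 → write 1, move R, go to S
S | __121[2]   read 2 → write 2, move L, go to P
P | __12[1]2   read 1 → write 2, move L, go to S
S | __1[2]22   read 2 → write 2, move L, go to P
P | __[1]222   read 1 → write 2, move L, go to S
S | _[_]2222   read _ → write _, move L, go to H
H | [_]_2222
At halt the head is at cell -2.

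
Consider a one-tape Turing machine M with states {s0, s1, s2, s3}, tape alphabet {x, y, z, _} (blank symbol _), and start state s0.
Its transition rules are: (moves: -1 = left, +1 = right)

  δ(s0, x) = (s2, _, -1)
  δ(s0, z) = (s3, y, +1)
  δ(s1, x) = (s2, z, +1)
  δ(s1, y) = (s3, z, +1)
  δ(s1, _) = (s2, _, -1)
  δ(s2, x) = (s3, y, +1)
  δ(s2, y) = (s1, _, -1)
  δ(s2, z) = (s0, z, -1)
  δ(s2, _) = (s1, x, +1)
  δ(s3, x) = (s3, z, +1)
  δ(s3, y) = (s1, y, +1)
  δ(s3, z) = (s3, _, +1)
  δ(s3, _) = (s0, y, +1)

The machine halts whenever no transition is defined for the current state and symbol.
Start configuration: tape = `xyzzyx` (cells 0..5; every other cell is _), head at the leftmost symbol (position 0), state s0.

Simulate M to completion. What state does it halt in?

s0 | _[x]yzzyx   read x → write _, move -1, go to s2
s2 | [_]_yzzyx   read _ → write x, move +1, go to s1
s1 | x[_]yzzyx   read _ → write _, move -1, go to s2
s2 | [x]_yzzyx   read x → write y, move +1, go to s3
s3 | y[_]yzzyx   read _ → write y, move +1, go to s0
s0 | yy[y]zzyx
No transition is defined for (s0, y); M halts in state s0.

s0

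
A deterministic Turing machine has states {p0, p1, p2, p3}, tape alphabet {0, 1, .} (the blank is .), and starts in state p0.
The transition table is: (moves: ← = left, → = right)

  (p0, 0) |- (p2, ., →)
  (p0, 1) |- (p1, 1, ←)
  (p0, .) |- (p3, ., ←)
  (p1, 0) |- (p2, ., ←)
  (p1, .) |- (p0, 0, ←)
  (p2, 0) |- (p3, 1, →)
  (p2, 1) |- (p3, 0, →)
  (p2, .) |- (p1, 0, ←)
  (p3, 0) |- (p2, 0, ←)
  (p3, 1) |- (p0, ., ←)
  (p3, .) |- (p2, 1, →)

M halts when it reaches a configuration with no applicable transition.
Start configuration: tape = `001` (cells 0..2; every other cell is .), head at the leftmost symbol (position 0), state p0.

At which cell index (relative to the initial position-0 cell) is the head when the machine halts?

p0 | ..[0]01   read 0 → write ., move →, go to p2
p2 | ...[0]1   read 0 → write 1, move →, go to p3
p3 | ...1[1]   read 1 → write ., move ←, go to p0
p0 | ...[1].   read 1 → write 1, move ←, go to p1
p1 | ..[.]1.   read . → write 0, move ←, go to p0
p0 | .[.]01.   read . → write ., move ←, go to p3
p3 | [.].01.   read . → write 1, move →, go to p2
p2 | 1[.]01.   read . → write 0, move ←, go to p1
p1 | [1]001.
At halt the head is at cell -2.

-2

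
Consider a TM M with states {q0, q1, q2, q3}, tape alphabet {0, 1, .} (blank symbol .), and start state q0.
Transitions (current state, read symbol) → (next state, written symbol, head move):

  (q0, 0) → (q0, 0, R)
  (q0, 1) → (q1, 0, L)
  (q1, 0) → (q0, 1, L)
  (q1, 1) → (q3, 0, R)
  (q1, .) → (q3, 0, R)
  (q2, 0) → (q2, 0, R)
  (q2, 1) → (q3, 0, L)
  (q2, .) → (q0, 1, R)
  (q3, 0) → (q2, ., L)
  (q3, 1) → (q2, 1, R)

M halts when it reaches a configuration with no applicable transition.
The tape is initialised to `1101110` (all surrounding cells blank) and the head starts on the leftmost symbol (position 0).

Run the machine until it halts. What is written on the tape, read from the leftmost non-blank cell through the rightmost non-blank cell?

10010110

state=q0 head=0 tape=..[1]101110   (q0,1)→(q1,0,L)
state=q1 head=-1 tape=.[.]0101110   (q1,.)→(q3,0,R)
state=q3 head=0 tape=.0[0]101110   (q3,0)→(q2,.,L)
state=q2 head=-1 tape=.[0].101110   (q2,0)→(q2,0,R)
state=q2 head=0 tape=.0[.]101110   (q2,.)→(q0,1,R)
state=q0 head=1 tape=.01[1]01110   (q0,1)→(q1,0,L)
state=q1 head=0 tape=.0[1]001110   (q1,1)→(q3,0,R)
state=q3 head=1 tape=.00[0]01110   (q3,0)→(q2,.,L)
state=q2 head=0 tape=.0[0].01110   (q2,0)→(q2,0,R)
state=q2 head=1 tape=.00[.]01110   (q2,.)→(q0,1,R)
state=q0 head=2 tape=.001[0]1110   (q0,0)→(q0,0,R)
state=q0 head=3 tape=.0010[1]110   (q0,1)→(q1,0,L)
state=q1 head=2 tape=.001[0]0110   (q1,0)→(q0,1,L)
state=q0 head=1 tape=.00[1]10110   (q0,1)→(q1,0,L)
state=q1 head=0 tape=.0[0]010110   (q1,0)→(q0,1,L)
state=q0 head=-1 tape=.[0]1010110   (q0,0)→(q0,0,R)
state=q0 head=0 tape=.0[1]010110   (q0,1)→(q1,0,L)
state=q1 head=-1 tape=.[0]0010110   (q1,0)→(q0,1,L)
state=q0 head=-2 tape=[.]10010110
The non-blank tape span at halt is 10010110.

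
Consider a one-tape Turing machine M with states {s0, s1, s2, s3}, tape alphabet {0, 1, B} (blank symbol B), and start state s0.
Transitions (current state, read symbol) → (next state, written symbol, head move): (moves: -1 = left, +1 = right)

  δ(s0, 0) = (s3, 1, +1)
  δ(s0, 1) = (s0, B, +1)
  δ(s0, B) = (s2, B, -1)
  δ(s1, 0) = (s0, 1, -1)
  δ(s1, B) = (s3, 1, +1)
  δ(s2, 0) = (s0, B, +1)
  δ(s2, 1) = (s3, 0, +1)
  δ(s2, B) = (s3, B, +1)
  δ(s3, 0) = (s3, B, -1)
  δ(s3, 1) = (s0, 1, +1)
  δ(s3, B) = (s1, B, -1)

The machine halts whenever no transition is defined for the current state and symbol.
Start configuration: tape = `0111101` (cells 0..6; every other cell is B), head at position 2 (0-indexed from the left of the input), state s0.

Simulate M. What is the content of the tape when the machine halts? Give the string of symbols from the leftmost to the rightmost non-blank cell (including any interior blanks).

01BBBB1

state=s0 head=2 tape=01[1]1101B   (s0,1)→(s0,B,+1)
state=s0 head=3 tape=01B[1]101B   (s0,1)→(s0,B,+1)
state=s0 head=4 tape=01BB[1]01B   (s0,1)→(s0,B,+1)
state=s0 head=5 tape=01BBB[0]1B   (s0,0)→(s3,1,+1)
state=s3 head=6 tape=01BBB1[1]B   (s3,1)→(s0,1,+1)
state=s0 head=7 tape=01BBB11[B]   (s0,B)→(s2,B,-1)
state=s2 head=6 tape=01BBB1[1]B   (s2,1)→(s3,0,+1)
state=s3 head=7 tape=01BBB10[B]   (s3,B)→(s1,B,-1)
state=s1 head=6 tape=01BBB1[0]B   (s1,0)→(s0,1,-1)
state=s0 head=5 tape=01BBB[1]1B   (s0,1)→(s0,B,+1)
state=s0 head=6 tape=01BBBB[1]B   (s0,1)→(s0,B,+1)
state=s0 head=7 tape=01BBBBB[B]   (s0,B)→(s2,B,-1)
state=s2 head=6 tape=01BBBB[B]B   (s2,B)→(s3,B,+1)
state=s3 head=7 tape=01BBBBB[B]   (s3,B)→(s1,B,-1)
state=s1 head=6 tape=01BBBB[B]B   (s1,B)→(s3,1,+1)
state=s3 head=7 tape=01BBBB1[B]   (s3,B)→(s1,B,-1)
state=s1 head=6 tape=01BBBB[1]B
The non-blank tape span at halt is 01BBBB1.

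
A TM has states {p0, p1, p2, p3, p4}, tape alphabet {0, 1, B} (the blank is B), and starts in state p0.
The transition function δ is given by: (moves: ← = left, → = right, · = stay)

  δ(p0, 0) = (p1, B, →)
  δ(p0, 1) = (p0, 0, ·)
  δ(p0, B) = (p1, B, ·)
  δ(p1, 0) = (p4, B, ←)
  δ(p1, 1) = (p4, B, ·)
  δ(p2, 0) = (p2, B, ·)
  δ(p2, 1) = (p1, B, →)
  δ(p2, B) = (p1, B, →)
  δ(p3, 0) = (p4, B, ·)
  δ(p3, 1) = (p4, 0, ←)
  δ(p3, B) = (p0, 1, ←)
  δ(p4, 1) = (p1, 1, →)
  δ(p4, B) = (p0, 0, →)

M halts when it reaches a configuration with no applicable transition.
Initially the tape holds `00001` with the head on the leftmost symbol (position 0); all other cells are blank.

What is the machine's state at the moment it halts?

state=p0 head=0 tape=[0]0001   (p0,0)→(p1,B,→)
state=p1 head=1 tape=B[0]001   (p1,0)→(p4,B,←)
state=p4 head=0 tape=[B]B001   (p4,B)→(p0,0,→)
state=p0 head=1 tape=0[B]001   (p0,B)→(p1,B,·)
state=p1 head=1 tape=0[B]001
No transition is defined for (p1, B); M halts in state p1.

p1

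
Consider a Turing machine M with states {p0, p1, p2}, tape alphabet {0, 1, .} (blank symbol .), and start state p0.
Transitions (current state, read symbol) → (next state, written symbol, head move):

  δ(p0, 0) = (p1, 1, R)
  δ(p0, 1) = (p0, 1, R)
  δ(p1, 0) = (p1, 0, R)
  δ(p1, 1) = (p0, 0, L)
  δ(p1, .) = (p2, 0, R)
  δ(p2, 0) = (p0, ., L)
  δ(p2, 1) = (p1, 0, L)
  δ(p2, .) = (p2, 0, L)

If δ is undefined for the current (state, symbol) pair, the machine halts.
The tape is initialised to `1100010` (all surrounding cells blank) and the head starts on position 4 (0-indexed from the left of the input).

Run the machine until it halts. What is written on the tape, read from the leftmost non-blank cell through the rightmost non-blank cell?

state=p0 head=4 tape=1100[0]10...   (p0,0)→(p1,1,R)
state=p1 head=5 tape=11001[1]0...   (p1,1)→(p0,0,L)
state=p0 head=4 tape=1100[1]00...   (p0,1)→(p0,1,R)
state=p0 head=5 tape=11001[0]0...   (p0,0)→(p1,1,R)
state=p1 head=6 tape=110011[0]...   (p1,0)→(p1,0,R)
state=p1 head=7 tape=1100110[.]..   (p1,.)→(p2,0,R)
state=p2 head=8 tape=11001100[.].   (p2,.)→(p2,0,L)
state=p2 head=7 tape=1100110[0]0.   (p2,0)→(p0,.,L)
state=p0 head=6 tape=110011[0].0.   (p0,0)→(p1,1,R)
state=p1 head=7 tape=1100111[.]0.   (p1,.)→(p2,0,R)
state=p2 head=8 tape=11001110[0].   (p2,0)→(p0,.,L)
state=p0 head=7 tape=1100111[0]..   (p0,0)→(p1,1,R)
state=p1 head=8 tape=11001111[.].   (p1,.)→(p2,0,R)
state=p2 head=9 tape=110011110[.]   (p2,.)→(p2,0,L)
state=p2 head=8 tape=11001111[0]0   (p2,0)→(p0,.,L)
state=p0 head=7 tape=1100111[1].0   (p0,1)→(p0,1,R)
state=p0 head=8 tape=11001111[.]0
The non-blank tape span at halt is 11001111.0.

11001111.0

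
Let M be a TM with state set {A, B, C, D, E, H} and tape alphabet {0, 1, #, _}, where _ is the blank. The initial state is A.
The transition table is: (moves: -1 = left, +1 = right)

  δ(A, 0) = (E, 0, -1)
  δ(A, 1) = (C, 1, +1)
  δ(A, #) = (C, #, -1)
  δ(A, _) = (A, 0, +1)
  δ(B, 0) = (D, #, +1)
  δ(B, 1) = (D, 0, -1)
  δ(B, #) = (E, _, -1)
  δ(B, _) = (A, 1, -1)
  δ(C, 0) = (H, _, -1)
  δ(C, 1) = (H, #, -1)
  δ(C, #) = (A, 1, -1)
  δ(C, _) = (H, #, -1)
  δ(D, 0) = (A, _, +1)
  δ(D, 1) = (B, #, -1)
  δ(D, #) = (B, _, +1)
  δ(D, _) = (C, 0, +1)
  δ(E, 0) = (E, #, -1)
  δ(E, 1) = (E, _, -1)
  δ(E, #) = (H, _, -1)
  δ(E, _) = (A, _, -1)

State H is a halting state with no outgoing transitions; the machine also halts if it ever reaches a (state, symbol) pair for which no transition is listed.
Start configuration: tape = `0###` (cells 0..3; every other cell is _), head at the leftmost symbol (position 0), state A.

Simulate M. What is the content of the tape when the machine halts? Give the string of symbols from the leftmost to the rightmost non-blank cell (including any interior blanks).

state=A head=0 tape=____[0]###   (A,0)→(E,0,-1)
state=E head=-1 tape=___[_]0###   (E,_)→(A,_,-1)
state=A head=-2 tape=__[_]_0###   (A,_)→(A,0,+1)
state=A head=-1 tape=__0[_]0###   (A,_)→(A,0,+1)
state=A head=0 tape=__00[0]###   (A,0)→(E,0,-1)
state=E head=-1 tape=__0[0]0###   (E,0)→(E,#,-1)
state=E head=-2 tape=__[0]#0###   (E,0)→(E,#,-1)
state=E head=-3 tape=_[_]##0###   (E,_)→(A,_,-1)
state=A head=-4 tape=[_]_##0###   (A,_)→(A,0,+1)
state=A head=-3 tape=0[_]##0###   (A,_)→(A,0,+1)
state=A head=-2 tape=00[#]#0###   (A,#)→(C,#,-1)
state=C head=-3 tape=0[0]##0###   (C,0)→(H,_,-1)
state=H head=-4 tape=[0]_##0###
The non-blank tape span at halt is 0_##0###.

0_##0###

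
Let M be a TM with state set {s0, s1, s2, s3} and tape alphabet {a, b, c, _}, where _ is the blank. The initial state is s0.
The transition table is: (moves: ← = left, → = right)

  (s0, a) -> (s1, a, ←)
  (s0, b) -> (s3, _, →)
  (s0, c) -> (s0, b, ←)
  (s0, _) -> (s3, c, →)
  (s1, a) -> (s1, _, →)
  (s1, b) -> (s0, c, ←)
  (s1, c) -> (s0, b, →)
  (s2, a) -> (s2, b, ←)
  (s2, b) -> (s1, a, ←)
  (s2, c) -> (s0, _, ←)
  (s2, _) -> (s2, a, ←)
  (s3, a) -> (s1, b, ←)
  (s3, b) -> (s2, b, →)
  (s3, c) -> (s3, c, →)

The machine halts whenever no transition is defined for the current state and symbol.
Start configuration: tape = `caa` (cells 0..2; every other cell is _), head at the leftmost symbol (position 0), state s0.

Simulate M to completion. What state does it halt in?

s1

state=s0 head=0 tape=__[c]aa   (s0,c)→(s0,b,←)
state=s0 head=-1 tape=_[_]baa   (s0,_)→(s3,c,→)
state=s3 head=0 tape=_c[b]aa   (s3,b)→(s2,b,→)
state=s2 head=1 tape=_cb[a]a   (s2,a)→(s2,b,←)
state=s2 head=0 tape=_c[b]ba   (s2,b)→(s1,a,←)
state=s1 head=-1 tape=_[c]aba   (s1,c)→(s0,b,→)
state=s0 head=0 tape=_b[a]ba   (s0,a)→(s1,a,←)
state=s1 head=-1 tape=_[b]aba   (s1,b)→(s0,c,←)
state=s0 head=-2 tape=[_]caba   (s0,_)→(s3,c,→)
state=s3 head=-1 tape=c[c]aba   (s3,c)→(s3,c,→)
state=s3 head=0 tape=cc[a]ba   (s3,a)→(s1,b,←)
state=s1 head=-1 tape=c[c]bba   (s1,c)→(s0,b,→)
state=s0 head=0 tape=cb[b]ba   (s0,b)→(s3,_,→)
state=s3 head=1 tape=cb_[b]a   (s3,b)→(s2,b,→)
state=s2 head=2 tape=cb_b[a]   (s2,a)→(s2,b,←)
state=s2 head=1 tape=cb_[b]b   (s2,b)→(s1,a,←)
state=s1 head=0 tape=cb[_]ab
No transition is defined for (s1, _); M halts in state s1.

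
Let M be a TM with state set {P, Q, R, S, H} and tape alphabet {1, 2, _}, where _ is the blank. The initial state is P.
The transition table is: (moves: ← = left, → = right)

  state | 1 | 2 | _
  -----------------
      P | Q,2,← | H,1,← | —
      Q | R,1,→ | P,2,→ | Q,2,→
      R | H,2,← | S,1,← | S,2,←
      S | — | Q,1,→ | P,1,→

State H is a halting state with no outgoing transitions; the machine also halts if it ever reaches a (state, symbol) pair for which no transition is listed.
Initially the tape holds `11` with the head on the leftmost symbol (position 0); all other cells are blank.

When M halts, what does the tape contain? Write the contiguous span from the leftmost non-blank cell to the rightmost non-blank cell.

221

P | _[1]1   read 1 → write 2, move ←, go to Q
Q | [_]21   read _ → write 2, move →, go to Q
Q | 2[2]1   read 2 → write 2, move →, go to P
P | 22[1]   read 1 → write 2, move ←, go to Q
Q | 2[2]2   read 2 → write 2, move →, go to P
P | 22[2]   read 2 → write 1, move ←, go to H
H | 2[2]1
The non-blank tape span at halt is 221.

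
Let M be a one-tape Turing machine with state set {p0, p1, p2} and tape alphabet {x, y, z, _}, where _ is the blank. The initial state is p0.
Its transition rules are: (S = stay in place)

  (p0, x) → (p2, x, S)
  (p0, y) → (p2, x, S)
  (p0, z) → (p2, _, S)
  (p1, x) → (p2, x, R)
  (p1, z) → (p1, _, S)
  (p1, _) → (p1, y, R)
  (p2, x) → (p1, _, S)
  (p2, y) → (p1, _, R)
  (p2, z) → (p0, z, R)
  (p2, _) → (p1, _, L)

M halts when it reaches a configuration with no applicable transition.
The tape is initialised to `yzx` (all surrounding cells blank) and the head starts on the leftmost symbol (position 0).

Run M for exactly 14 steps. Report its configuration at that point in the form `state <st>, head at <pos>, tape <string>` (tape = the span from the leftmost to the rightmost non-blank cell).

state=p0 head=0 tape=[y]zx_   (p0,y)→(p2,x,S)
state=p2 head=0 tape=[x]zx_   (p2,x)→(p1,_,S)
state=p1 head=0 tape=[_]zx_   (p1,_)→(p1,y,R)
state=p1 head=1 tape=y[z]x_   (p1,z)→(p1,_,S)
state=p1 head=1 tape=y[_]x_   (p1,_)→(p1,y,R)
state=p1 head=2 tape=yy[x]_   (p1,x)→(p2,x,R)
state=p2 head=3 tape=yyx[_]   (p2,_)→(p1,_,L)
state=p1 head=2 tape=yy[x]_   (p1,x)→(p2,x,R)
state=p2 head=3 tape=yyx[_]   (p2,_)→(p1,_,L)
state=p1 head=2 tape=yy[x]_   (p1,x)→(p2,x,R)
state=p2 head=3 tape=yyx[_]   (p2,_)→(p1,_,L)
state=p1 head=2 tape=yy[x]_   (p1,x)→(p2,x,R)
state=p2 head=3 tape=yyx[_]   (p2,_)→(p1,_,L)
state=p1 head=2 tape=yy[x]_   (p1,x)→(p2,x,R)
state=p2 head=3 tape=yyx[_]
After 14 steps: state p2, head at 3, tape yyx.

state p2, head at 3, tape yyx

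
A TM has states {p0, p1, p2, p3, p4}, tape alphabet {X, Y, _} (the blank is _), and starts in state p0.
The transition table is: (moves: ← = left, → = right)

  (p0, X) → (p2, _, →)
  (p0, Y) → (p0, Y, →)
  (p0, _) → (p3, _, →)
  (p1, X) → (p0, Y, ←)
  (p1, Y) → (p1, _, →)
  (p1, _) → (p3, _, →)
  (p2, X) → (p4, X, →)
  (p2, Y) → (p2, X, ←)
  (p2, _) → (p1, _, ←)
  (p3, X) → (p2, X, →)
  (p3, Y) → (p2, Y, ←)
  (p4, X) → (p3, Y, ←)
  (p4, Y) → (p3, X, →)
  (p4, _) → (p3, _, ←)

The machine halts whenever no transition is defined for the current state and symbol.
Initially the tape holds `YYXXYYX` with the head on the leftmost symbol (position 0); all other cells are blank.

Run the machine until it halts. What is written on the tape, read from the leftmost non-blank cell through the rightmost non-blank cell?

YY__X_X

state=p0 head=0 tape=[Y]YXXYYX_   (p0,Y)→(p0,Y,→)
state=p0 head=1 tape=Y[Y]XXYYX_   (p0,Y)→(p0,Y,→)
state=p0 head=2 tape=YY[X]XYYX_   (p0,X)→(p2,_,→)
state=p2 head=3 tape=YY_[X]YYX_   (p2,X)→(p4,X,→)
state=p4 head=4 tape=YY_X[Y]YX_   (p4,Y)→(p3,X,→)
state=p3 head=5 tape=YY_XX[Y]X_   (p3,Y)→(p2,Y,←)
state=p2 head=4 tape=YY_X[X]YX_   (p2,X)→(p4,X,→)
state=p4 head=5 tape=YY_XX[Y]X_   (p4,Y)→(p3,X,→)
state=p3 head=6 tape=YY_XXX[X]_   (p3,X)→(p2,X,→)
state=p2 head=7 tape=YY_XXXX[_]   (p2,_)→(p1,_,←)
state=p1 head=6 tape=YY_XXX[X]_   (p1,X)→(p0,Y,←)
state=p0 head=5 tape=YY_XX[X]Y_   (p0,X)→(p2,_,→)
state=p2 head=6 tape=YY_XX_[Y]_   (p2,Y)→(p2,X,←)
state=p2 head=5 tape=YY_XX[_]X_   (p2,_)→(p1,_,←)
state=p1 head=4 tape=YY_X[X]_X_   (p1,X)→(p0,Y,←)
state=p0 head=3 tape=YY_[X]Y_X_   (p0,X)→(p2,_,→)
state=p2 head=4 tape=YY__[Y]_X_   (p2,Y)→(p2,X,←)
state=p2 head=3 tape=YY_[_]X_X_   (p2,_)→(p1,_,←)
state=p1 head=2 tape=YY[_]_X_X_   (p1,_)→(p3,_,→)
state=p3 head=3 tape=YY_[_]X_X_
The non-blank tape span at halt is YY__X_X.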